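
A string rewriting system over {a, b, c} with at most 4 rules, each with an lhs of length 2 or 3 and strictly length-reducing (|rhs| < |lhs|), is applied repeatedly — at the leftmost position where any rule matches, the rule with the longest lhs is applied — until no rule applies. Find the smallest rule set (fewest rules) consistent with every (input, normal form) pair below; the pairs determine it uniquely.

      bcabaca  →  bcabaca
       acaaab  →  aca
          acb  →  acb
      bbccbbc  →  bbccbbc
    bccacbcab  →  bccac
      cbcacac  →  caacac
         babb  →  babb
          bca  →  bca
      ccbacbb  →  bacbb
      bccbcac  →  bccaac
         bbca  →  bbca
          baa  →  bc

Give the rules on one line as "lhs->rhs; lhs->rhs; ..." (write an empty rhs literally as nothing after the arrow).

aab->; baa->bc; cba->ba; cbc->ca

  | bcabaca
  | acaaab => aca
  | acb
  | bbccbbc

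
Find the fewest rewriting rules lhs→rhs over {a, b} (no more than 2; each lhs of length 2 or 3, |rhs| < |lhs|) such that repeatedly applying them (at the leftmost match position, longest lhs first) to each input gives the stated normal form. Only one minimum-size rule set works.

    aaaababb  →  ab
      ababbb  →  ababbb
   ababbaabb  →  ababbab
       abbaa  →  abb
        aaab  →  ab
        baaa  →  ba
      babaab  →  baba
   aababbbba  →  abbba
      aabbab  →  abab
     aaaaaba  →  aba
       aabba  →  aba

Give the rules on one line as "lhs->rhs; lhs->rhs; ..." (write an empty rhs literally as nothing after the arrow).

aa->; aab->a

  | aaaababb => aababb => aabb => ab
  | ababbb
  | ababbaabb => ababbab
  | abbaa => abb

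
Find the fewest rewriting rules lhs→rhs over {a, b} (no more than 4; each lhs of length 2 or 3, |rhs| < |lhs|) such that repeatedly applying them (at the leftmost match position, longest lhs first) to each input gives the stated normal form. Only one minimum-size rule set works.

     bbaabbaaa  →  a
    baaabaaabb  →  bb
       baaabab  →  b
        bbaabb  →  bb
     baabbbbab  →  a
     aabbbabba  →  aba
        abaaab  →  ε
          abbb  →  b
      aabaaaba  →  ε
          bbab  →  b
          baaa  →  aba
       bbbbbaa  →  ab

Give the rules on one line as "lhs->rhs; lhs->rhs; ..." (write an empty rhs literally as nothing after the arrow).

  | bbaabbaaa => babbbaaa => bbaaa => baba => a
  | baaabaaabb => ababaaabb => aaaabb => aabb => bb
  | baaabab => ababab => aab => b
  | bbaabb => babbb => bb

aa->; baa->ab; bab->; bbb->ab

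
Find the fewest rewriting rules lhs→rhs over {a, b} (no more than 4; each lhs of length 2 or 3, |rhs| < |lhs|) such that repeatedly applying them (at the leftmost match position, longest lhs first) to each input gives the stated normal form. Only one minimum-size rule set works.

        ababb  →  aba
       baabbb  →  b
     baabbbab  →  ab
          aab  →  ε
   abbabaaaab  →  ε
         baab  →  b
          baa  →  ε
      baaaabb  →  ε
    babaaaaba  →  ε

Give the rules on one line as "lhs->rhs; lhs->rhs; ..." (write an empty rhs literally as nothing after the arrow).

aa->b; aaa->a; bb->; bbb->aa

  | ababb => aba
  | baabbb => bbbbb => aabb => bbb => aa => b
  | baabbbab => bbbbbab => aabbab => bbbab => aaab => ab
  | aab => bb => ε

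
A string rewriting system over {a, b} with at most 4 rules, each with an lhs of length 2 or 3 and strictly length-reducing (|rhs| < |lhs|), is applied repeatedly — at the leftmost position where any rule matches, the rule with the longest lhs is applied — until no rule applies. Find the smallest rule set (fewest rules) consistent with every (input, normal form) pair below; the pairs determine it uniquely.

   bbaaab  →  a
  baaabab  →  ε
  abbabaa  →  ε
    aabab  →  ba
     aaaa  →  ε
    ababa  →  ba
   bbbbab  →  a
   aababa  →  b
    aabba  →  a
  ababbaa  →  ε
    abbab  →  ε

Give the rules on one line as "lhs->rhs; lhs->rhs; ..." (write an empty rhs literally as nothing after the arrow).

  | bbaaab => aaab => ab => a
  | baaabab => babab => baab => bb => ε
  | abbabaa => baabaa => bbaa => aa => ε
  | aabab => bab => ba

aa->; ab->a; abb->ba; bb->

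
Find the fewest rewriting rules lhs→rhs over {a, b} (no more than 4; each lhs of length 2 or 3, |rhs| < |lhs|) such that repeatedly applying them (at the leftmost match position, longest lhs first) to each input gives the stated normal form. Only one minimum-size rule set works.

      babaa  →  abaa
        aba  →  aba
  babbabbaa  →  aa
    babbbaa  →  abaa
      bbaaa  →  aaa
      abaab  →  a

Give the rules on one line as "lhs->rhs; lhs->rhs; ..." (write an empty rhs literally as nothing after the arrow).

  | babaa => abaa
  | aba
  | babbabbaa => abbabbaa => aabbaa => bbaa => aa
  | babbbaa => abbbaa => abaa

aab->b; bab->ab; bb->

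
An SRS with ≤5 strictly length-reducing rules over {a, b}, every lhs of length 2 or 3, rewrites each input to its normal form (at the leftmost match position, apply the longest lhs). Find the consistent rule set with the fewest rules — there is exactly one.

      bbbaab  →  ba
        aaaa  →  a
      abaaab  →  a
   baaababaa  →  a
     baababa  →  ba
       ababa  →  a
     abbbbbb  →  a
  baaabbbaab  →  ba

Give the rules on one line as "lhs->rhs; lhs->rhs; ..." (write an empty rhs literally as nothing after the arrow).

  | bbbaab => bab => ba
  | aaaa => aaa => aa => a
  | abaaab => aaaab => aaab => aab => ab => a
  | baaababaa => bababaa => baabaa => bbaa => a

aa->a; ab->a; baa->b; bba->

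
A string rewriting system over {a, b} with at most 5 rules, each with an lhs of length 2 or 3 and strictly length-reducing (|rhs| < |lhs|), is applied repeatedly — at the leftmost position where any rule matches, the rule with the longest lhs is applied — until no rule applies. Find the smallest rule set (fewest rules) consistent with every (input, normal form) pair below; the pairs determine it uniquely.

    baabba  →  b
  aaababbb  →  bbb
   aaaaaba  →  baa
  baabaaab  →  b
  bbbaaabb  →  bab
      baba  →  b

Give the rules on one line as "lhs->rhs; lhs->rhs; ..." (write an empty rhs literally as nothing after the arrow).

  | baabba => baba => b
  | aaababbb => bbabbb => bbb
  | aaaaaba => baaba => baa
  | baabaaab => baaaab => bbab => b

aaa->b; aab->a; aba->; bba->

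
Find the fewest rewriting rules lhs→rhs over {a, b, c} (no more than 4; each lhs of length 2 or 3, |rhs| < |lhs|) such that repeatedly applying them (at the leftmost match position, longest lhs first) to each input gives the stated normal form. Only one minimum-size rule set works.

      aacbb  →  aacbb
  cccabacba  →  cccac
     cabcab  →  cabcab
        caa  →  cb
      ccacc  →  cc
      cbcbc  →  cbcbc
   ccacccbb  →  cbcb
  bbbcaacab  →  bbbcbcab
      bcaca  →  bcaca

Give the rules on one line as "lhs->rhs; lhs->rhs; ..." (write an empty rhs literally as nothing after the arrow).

acc->; ba->; caa->cb; ccb->bc

  | aacbb
  | cccabacba => cccacba => cccac
  | cabcab
  | caa => cb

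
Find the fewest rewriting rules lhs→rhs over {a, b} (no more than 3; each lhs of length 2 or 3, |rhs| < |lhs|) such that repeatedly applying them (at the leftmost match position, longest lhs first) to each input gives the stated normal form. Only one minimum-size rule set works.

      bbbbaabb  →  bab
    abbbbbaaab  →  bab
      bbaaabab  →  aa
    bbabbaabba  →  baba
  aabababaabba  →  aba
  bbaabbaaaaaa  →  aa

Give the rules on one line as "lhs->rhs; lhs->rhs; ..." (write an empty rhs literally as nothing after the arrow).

aaa->a; aab->ba; bb->a

  | bbbbaabb => abbaabb => aaaabb => aabb => bab
  | abbbbbaaab => aabbbaaab => babbaaab => baaaaab => baaab => bab
  | bbaaabab => aaaabab => aabab => baab => bba => aa
  | bbabbaabba => aabbaabba => babaabba => babbaba => baaaba => baba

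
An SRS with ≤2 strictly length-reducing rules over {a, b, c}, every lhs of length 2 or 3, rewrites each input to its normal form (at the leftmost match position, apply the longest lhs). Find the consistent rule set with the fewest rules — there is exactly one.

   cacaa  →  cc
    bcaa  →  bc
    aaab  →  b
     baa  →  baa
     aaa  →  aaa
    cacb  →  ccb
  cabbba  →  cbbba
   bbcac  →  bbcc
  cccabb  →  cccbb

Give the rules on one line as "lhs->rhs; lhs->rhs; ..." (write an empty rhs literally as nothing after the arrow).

ab->b; ca->c

  | cacaa => ccaa => cca => cc
  | bcaa => bca => bc
  | aaab => aab => ab => b
  | baa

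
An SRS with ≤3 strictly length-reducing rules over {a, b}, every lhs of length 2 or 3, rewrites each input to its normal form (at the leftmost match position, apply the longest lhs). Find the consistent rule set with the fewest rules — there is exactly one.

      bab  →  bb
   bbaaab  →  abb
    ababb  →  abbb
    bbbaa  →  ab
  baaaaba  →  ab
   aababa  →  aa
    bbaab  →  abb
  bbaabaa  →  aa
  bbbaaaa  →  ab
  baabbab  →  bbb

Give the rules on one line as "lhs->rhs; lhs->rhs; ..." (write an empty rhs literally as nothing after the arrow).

aab->a; ba->b; bba->ab

  | bab => bb
  | bbaaab => abaab => abab => abb
  | ababb => abbb
  | bbbaa => baba => bba => ab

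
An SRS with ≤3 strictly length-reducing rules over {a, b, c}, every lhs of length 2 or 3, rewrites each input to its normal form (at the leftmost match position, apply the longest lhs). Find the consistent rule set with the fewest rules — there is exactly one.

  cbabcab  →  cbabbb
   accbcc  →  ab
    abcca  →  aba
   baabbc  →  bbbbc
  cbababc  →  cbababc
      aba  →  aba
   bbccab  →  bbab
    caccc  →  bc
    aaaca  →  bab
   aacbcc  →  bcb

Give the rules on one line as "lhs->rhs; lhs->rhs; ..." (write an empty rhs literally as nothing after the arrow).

  | cbabcab => cbabbb
  | accbcc => abcc => ab
  | abcca => aba
  | baabbc => bbbbc

aa->b; ca->b; cc->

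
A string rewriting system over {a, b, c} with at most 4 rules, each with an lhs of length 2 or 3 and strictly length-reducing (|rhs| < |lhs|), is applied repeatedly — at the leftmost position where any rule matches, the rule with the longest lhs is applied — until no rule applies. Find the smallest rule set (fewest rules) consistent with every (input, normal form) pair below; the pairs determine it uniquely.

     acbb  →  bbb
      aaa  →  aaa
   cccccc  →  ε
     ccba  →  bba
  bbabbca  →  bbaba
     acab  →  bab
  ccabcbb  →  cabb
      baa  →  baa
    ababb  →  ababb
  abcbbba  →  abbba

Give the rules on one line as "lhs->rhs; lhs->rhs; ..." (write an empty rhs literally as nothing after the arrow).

ac->b; bc->; cc->b; cca->ca

  | acbb => bbb
  | aaa
  | cccccc => bcccc => ccc => bc => ε
  | ccba => bba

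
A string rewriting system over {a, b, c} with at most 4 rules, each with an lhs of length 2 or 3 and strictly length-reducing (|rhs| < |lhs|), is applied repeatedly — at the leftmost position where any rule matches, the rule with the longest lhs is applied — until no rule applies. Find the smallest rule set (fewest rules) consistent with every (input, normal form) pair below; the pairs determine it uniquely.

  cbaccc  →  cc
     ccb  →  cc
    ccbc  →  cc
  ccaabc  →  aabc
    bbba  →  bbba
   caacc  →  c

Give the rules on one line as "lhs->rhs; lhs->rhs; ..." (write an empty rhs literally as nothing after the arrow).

ac->; cb->c; cca->a; ccc->cc

  | cbaccc => caccc => ccc => cc
  | ccb => cc
  | ccbc => ccc => cc
  | ccaabc => aabc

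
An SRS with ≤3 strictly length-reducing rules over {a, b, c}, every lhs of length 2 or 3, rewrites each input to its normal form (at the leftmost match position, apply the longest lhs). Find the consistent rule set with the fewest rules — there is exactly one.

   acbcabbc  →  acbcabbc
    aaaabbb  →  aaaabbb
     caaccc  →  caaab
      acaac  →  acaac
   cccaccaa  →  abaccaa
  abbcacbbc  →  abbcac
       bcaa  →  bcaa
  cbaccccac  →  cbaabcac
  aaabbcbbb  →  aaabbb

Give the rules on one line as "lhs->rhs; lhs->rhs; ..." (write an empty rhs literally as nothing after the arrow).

  | acbcabbc
  | aaaabbb
  | caaccc => caaab
  | acaac

cbb->; ccc->ab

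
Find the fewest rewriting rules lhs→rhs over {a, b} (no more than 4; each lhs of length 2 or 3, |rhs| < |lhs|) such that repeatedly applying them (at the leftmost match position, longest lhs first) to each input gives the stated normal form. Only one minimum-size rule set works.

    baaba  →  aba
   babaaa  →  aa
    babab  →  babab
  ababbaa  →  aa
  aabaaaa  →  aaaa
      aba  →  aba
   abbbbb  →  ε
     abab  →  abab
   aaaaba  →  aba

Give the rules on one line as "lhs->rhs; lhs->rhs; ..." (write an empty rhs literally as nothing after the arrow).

aab->ab; abb->; baa->a; bbb->

  | baaba => aba
  | babaaa => baaa => aa
  | babab
  | ababbaa => abaa => aa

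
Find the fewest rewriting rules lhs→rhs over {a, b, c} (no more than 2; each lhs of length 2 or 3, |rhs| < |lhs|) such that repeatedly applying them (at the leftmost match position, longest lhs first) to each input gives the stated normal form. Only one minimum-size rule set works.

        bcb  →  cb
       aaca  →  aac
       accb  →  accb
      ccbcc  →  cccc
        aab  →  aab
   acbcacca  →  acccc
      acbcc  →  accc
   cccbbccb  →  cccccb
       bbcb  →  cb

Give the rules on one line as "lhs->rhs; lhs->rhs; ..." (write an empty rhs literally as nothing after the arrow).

  | bcb => cb
  | aaca => aac
  | accb
  | ccbcc => cccc

bc->c; ca->c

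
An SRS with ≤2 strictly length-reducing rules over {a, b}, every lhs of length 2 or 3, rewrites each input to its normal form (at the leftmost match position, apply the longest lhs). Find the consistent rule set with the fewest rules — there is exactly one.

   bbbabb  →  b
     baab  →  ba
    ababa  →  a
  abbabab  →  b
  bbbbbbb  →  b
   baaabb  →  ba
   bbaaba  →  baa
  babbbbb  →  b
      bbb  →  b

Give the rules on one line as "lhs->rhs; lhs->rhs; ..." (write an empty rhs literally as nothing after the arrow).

ab->; bb->b

  | bbbabb => bbabb => babb => bb => b
  | baab => ba
  | ababa => aba => a
  | abbabab => babab => bab => b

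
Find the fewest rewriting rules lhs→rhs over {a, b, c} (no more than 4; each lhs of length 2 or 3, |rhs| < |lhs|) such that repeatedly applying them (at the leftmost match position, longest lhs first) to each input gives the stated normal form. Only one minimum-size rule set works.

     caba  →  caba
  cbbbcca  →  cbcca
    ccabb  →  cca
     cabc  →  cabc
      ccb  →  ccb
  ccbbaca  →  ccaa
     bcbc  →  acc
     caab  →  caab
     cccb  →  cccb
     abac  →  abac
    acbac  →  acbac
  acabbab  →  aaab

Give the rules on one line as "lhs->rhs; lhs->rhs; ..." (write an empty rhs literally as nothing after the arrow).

  | caba
  | cbbbcca => cbcca
  | ccabb => cca
  | cabc

aca->aa; bb->; bcb->ac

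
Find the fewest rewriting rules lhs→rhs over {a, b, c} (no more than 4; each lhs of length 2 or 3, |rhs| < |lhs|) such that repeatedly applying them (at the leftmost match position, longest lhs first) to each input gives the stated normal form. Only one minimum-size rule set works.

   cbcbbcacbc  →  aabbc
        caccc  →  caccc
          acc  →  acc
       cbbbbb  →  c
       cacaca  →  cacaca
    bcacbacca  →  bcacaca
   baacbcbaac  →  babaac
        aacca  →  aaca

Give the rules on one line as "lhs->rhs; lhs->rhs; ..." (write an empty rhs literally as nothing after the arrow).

  | cbcbbcacbc => aabbcacbc => aabbcaaa => aabbc
  | caccc
  | acc
  | cbbbbb => cbbbb => cbbb => cbb => cb => c

aaa->; cb->c; cbc->aa; cca->ca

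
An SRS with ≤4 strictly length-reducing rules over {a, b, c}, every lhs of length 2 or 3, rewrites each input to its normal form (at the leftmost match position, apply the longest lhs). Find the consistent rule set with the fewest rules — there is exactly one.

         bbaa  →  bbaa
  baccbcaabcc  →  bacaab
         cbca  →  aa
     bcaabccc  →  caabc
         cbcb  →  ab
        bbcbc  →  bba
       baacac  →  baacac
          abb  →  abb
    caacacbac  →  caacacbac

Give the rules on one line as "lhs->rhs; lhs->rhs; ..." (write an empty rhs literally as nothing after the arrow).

bca->ca; cbc->a; cc->

  | bbaa
  | baccbcaabcc => babcaabcc => bacaabcc => bacaab
  | cbca => aa
  | bcaabccc => caabccc => caabc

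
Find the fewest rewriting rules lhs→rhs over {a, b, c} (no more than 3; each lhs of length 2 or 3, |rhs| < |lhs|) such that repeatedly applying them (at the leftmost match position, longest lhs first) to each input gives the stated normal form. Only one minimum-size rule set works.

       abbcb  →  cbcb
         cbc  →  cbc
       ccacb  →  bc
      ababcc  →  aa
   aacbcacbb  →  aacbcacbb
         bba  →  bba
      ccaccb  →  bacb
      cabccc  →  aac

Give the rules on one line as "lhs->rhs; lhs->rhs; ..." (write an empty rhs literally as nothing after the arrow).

  | abbcb => cbcb
  | cbc
  | ccacb => bccb => bab => bc
  | ababcc => cabcc => cccc => acc => aa

ab->c; cc->a; cca->bc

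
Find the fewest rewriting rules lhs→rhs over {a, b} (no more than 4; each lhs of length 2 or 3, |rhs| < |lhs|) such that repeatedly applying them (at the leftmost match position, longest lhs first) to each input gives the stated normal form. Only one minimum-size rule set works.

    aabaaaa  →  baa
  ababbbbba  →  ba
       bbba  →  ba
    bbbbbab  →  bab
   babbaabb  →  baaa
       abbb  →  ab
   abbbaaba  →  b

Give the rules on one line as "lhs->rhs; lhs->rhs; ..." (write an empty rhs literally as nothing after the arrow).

aba->b; abb->a; bb->b

  | aabaaaa => abaaa => baa
  | ababbbbba => bbbbbba => bbbbba => bbbba => bbba => bba => ba
  | bbba => bba => ba
  | bbbbbab => bbbbab => bbbab => bbab => bab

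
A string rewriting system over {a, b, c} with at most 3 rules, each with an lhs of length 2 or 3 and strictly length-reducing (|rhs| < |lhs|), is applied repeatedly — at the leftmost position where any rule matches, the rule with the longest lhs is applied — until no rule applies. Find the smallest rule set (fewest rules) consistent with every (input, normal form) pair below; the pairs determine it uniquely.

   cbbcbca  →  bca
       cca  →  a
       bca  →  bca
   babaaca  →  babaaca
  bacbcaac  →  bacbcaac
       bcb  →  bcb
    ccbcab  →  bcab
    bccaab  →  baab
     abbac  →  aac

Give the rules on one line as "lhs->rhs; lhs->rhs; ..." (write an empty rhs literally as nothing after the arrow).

  | cbbcbca => ccbca => bca
  | cca => a
  | bca
  | babaaca

bb->; cc->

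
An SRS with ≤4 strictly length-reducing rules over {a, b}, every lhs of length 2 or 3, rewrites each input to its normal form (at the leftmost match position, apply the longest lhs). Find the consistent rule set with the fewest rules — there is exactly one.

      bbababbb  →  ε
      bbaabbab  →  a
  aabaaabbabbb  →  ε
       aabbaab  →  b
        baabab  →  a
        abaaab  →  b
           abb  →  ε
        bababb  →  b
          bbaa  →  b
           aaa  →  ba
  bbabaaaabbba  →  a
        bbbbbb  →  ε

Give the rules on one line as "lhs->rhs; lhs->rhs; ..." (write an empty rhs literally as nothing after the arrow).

aa->b; ab->b; bab->a; bb->

  | bbababbb => ababbb => babbb => abb => bb => ε
  | bbaabbab => aabbab => bbbab => bab => a
  | aabaaabbabbb => bbaaabbabbb => aaabbabbb => babbabbb => ababbb => babbb => abb => bb => ε
  | aabbaab => bbbaab => baab => bbb => b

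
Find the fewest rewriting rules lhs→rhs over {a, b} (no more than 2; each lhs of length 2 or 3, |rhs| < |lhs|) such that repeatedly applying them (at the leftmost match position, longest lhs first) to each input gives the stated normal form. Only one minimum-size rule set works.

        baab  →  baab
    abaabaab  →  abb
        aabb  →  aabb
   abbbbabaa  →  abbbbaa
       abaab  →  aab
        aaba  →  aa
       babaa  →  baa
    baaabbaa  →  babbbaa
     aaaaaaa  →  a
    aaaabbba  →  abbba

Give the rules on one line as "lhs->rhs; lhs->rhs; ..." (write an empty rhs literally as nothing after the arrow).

aaa->ab; aba->a

  | baab
  | abaabaab => aabaab => aaab => abb
  | aabb
  | abbbbabaa => abbbbaa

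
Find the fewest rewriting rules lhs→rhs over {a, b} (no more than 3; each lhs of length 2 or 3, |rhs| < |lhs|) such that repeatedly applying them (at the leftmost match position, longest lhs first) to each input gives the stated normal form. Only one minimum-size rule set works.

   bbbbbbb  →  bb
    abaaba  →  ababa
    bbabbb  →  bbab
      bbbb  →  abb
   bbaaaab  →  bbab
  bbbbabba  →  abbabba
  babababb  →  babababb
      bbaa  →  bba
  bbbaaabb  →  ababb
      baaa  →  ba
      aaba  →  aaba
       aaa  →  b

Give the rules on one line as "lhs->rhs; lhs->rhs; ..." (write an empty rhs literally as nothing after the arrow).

aaa->b; baa->ba; bbb->ab

  | bbbbbbb => abbbbb => aabbb => aaab => bb
  | abaaba => ababa
  | bbabbb => bbaab => bbab
  | bbbb => abb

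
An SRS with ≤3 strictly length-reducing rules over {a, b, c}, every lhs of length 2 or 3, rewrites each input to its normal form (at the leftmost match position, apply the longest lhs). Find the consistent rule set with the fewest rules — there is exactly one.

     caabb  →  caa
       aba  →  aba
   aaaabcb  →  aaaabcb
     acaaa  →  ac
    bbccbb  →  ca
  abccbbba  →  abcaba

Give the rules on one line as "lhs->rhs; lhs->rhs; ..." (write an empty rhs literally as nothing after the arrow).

aca->ac; bb->; cbb->a

  | caabb => caa
  | aba
  | aaaabcb
  | acaaa => acaa => aca => ac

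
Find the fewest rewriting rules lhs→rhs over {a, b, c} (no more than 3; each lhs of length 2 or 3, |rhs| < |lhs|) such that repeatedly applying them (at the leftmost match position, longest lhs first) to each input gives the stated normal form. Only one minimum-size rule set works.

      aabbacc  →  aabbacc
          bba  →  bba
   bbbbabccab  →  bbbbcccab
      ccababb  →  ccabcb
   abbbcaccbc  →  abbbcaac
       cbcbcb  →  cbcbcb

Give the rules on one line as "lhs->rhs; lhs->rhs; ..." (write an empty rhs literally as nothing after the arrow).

bab->bc; ccb->a

  | aabbacc
  | bba
  | bbbbabccab => bbbbcccab
  | ccababb => ccabcb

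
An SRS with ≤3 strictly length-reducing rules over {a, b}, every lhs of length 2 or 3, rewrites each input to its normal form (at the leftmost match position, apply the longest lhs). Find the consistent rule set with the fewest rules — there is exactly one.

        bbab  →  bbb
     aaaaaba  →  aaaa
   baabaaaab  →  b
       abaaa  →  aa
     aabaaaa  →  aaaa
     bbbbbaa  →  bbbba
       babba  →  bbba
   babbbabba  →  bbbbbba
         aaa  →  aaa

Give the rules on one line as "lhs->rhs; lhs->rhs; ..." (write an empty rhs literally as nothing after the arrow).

ab->b; aba->; baa->a

  | bbab => bbb
  | aaaaaba => aaaa
  | baabaaaab => abaaaab => aaab => aab => ab => b
  | abaaa => aa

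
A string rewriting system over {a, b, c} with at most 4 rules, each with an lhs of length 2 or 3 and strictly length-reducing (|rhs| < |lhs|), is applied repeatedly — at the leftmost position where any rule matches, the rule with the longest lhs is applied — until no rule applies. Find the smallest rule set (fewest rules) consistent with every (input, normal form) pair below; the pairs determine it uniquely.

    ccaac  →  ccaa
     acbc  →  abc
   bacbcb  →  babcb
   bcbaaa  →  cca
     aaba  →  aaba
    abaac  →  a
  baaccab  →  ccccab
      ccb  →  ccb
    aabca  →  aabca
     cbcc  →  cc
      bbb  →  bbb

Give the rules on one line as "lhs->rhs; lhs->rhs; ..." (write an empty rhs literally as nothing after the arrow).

  | ccaac => ccaa
  | acbc => abc
  | bacbcb => babcb
  | bcbaaa => bccca => cca

ac->a; baa->cc; bcc->c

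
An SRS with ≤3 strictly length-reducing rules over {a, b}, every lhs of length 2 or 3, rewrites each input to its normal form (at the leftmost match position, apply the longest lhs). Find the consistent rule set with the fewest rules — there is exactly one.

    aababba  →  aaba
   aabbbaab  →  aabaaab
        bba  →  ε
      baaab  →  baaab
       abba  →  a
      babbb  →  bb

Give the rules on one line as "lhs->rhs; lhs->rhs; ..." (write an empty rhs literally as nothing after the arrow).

  | aababba => aaba
  | aabbbaab => aabaaab
  | bba => ε
  | baaab

bab->; bba->; bbb->ba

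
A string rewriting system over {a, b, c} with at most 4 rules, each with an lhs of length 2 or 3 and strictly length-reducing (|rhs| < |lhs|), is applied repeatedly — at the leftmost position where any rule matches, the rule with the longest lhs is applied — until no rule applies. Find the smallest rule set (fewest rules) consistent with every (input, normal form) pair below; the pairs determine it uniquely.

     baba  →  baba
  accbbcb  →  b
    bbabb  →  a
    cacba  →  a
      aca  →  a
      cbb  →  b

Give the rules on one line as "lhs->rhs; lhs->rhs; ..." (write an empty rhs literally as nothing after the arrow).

  | baba
  | accbbcb => cbbcb => bcb => b
  | bbabb => abb => a
  | cacba => cba => a

ac->; bb->; cb->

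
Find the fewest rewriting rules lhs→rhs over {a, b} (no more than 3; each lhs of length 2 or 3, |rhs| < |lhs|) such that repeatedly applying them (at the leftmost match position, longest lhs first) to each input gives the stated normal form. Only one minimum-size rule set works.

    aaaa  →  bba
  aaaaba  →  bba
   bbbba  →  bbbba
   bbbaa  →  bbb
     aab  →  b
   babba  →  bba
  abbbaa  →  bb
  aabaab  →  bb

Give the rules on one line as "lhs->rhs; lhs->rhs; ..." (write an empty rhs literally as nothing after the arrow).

  | aaaa => bba
  | aaaaba => bbaba => bba
  | bbbba
  | bbbaa => bbb

aa->; aaa->bb; ab->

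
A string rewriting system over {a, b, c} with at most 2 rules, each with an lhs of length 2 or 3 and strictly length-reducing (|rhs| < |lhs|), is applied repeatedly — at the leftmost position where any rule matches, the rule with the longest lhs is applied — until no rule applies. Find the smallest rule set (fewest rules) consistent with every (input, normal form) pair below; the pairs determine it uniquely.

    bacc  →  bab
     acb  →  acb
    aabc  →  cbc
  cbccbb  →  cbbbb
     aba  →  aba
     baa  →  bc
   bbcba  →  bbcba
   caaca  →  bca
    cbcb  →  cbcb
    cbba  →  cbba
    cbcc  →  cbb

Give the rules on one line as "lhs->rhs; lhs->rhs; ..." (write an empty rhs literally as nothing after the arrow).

  | bacc => bab
  | acb
  | aabc => cbc
  | cbccbb => cbbbb

aa->c; cc->b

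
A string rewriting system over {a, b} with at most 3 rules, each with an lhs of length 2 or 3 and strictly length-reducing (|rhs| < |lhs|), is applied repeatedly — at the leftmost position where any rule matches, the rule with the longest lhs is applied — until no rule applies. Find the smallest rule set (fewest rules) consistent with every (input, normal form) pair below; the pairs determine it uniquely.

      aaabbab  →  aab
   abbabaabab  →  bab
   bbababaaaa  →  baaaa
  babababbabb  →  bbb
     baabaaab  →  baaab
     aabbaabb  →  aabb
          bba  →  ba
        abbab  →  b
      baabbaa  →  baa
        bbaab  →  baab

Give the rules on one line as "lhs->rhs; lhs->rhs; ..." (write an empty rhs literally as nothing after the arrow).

  | aaabbab => aaabab => aab
  | abbabaabab => ababaabab => baabab => bab
  | bbababaaaa => bababaaaa => bbaaaa => baaaa
  | babababbabb => bbabbabb => babbabb => bababb => bbb

aba->; bba->ba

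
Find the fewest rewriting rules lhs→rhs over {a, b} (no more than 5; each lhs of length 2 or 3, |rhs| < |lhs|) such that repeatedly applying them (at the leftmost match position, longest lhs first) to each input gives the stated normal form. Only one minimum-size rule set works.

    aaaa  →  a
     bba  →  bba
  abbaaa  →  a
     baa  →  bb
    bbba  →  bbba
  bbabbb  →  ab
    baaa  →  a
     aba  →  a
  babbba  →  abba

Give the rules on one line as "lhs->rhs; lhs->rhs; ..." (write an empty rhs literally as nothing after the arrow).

  | aaaa => aba => a
  | bba
  | abbaaa => abbab => aba => a
  | baa => bb

aa->b; aaa->ab; aba->a; bab->a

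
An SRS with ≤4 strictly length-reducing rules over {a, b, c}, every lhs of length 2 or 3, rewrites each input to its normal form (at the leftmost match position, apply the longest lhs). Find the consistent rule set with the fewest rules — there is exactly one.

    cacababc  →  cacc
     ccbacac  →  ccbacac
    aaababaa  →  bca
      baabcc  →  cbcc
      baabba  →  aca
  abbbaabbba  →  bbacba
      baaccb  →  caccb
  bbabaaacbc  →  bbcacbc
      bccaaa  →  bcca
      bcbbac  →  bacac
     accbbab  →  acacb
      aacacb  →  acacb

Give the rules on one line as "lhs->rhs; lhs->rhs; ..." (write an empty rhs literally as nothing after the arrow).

aa->a; ab->b; baa->ca; cbb->ac

  | cacababc => cacbabc => cacbbc => caacc => cacc
  | ccbacac
  | aaababaa => aababaa => ababaa => babaa => bbaa => bca
  | baabcc => cabcc => cbcc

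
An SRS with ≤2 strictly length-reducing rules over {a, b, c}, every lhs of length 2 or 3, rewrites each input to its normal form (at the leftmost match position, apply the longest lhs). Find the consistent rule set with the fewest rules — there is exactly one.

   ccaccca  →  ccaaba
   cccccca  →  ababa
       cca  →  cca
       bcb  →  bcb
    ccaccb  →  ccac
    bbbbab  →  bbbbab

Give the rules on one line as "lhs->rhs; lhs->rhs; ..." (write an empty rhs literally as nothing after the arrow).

  | ccaccca => ccaaba
  | cccccca => abccca => ababa
  | cca
  | bcb

ccb->c; ccc->ab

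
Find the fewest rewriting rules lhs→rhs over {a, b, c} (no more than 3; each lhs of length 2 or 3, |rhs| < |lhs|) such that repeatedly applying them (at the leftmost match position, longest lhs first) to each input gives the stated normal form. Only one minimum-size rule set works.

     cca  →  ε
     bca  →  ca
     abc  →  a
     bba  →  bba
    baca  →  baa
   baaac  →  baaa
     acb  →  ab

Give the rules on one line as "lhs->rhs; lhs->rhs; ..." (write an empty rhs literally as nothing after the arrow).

  | cca => ε
  | bca => ca
  | abc => ac => a
  | bba

ac->a; bc->c; cca->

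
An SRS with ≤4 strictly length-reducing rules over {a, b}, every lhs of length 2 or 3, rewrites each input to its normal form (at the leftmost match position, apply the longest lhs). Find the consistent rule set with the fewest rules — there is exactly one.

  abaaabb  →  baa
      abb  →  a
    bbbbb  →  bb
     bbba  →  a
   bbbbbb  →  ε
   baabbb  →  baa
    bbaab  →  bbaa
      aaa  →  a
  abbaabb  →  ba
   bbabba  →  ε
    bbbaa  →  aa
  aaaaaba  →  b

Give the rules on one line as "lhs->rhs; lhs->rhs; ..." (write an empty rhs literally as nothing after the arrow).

aaa->a; ab->a; aba->b; bbb->

  | abaaabb => baabb => baab => baa
  | abb => ab => a
  | bbbbb => bb
  | bbba => a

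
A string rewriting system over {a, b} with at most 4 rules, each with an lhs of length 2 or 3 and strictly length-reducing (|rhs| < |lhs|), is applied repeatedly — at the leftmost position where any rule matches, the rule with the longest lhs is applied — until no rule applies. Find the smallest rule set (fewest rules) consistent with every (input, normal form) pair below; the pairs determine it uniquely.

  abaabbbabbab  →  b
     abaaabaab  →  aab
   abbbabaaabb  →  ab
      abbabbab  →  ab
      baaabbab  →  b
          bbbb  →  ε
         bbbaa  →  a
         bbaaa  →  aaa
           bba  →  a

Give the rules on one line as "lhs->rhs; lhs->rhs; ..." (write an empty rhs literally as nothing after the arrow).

  | abaabbbabbab => abbbabbab => bbabbab => abbab => bab => b
  | abaaabaab => aabaab => aab
  | abbbabaaabb => bbabaaabb => abaaabb => aabb => ab
  | abbabbab => babbab => bbab => ab

aba->; abb->b; ba->; bb->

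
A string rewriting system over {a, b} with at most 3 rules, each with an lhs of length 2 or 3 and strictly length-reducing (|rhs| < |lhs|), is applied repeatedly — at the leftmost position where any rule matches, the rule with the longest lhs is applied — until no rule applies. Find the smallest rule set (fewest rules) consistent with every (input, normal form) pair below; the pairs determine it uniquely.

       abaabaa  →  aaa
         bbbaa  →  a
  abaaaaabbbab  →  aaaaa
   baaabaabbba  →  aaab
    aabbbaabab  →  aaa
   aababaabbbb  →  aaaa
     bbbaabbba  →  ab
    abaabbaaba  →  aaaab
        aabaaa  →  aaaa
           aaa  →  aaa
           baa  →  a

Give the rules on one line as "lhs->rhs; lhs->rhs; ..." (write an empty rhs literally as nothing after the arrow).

ba->b; baa->a; bb->

  | abaabaa => aabaa => aaa
  | bbbaa => baa => a
  | abaaaaabbbab => aaaaabbbab => aaaaabab => aaaaabb => aaaaa
  | baaabaabbba => aabaabbba => aaabbba => aaaba => aaab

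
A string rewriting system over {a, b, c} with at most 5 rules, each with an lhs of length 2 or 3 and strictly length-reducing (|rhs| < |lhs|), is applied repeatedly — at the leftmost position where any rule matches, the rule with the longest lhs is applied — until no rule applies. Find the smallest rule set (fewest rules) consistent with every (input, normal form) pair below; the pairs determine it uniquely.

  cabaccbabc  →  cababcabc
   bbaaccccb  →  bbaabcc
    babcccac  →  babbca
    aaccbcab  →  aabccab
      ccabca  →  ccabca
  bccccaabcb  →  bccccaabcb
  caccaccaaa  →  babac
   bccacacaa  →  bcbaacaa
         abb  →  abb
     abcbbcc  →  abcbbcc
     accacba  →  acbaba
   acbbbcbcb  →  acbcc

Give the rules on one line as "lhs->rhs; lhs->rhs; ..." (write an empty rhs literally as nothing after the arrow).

aaa->; bbb->bc; cac->ba; ccb->bc

  | cabaccbabc => cababcabc
  | bbaaccccb => bbaaccbc => bbaabcc
  | babcccac => babccba => babbca
  | aaccbcab => aabccab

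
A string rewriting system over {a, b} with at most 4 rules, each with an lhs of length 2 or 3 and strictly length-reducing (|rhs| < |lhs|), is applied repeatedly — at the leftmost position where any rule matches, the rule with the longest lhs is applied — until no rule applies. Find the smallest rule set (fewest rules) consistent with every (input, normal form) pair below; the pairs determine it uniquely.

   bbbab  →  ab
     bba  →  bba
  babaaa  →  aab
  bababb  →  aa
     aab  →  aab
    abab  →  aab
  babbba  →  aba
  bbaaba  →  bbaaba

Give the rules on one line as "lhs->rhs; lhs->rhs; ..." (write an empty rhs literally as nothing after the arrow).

aaa->ab; abb->a; bab->ab

  | bbbab => bbab => bab => ab
  | bba
  | babaaa => abaaa => abab => aab
  | bababb => ababb => aabb => aa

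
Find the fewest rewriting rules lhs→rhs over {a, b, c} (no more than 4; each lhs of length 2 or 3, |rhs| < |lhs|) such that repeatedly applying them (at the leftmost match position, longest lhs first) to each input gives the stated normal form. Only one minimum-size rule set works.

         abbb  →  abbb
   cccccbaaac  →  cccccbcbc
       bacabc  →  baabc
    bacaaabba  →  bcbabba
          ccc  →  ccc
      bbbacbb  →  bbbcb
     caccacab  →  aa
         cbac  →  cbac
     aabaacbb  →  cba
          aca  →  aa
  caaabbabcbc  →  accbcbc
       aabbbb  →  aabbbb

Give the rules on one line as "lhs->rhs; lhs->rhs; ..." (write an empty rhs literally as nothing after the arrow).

  | abbb
  | cccccbaaac => cccccbcbc
  | bacabc => baabc
  | bacaaabba => baaaabba => bcbabba

aaa->cb; aba->cc; ca->a; cbb->aa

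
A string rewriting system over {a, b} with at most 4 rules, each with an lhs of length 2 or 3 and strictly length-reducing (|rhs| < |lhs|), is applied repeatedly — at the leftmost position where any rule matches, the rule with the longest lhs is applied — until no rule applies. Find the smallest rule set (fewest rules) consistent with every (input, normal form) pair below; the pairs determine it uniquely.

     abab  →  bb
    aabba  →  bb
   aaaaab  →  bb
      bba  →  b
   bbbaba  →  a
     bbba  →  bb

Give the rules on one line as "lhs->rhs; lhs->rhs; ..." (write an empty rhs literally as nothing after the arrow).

aa->b; ba->; bab->ab

  | abab => aab => bb
  | aabba => bbba => bb
  | aaaaab => baaab => aab => bb
  | bba => b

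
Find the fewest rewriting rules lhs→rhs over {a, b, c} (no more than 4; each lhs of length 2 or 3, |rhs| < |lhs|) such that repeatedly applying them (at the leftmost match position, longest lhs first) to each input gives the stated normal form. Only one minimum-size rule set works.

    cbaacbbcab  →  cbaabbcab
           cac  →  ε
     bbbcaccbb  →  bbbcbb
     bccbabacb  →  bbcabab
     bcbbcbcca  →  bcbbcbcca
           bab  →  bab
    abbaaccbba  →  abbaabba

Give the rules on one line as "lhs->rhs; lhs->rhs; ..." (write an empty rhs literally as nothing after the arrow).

  | cbaacbbcab => cbaabbcab
  | cac => ε
  | bbbcaccbb => bbbcbb
  | bccbabacb => bbcabacb => bbcabab

ac->a; cac->; ccb->bc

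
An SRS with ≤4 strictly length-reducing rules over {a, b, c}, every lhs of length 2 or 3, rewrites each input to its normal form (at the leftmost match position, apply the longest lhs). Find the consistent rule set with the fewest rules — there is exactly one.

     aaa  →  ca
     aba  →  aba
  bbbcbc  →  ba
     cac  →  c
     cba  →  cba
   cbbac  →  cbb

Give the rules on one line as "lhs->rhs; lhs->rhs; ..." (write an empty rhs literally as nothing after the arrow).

  | aaa => ca
  | aba
  | bbbcbc => bbabc => bbaa => bbc => ba
  | cac => c

aa->c; ac->; bc->a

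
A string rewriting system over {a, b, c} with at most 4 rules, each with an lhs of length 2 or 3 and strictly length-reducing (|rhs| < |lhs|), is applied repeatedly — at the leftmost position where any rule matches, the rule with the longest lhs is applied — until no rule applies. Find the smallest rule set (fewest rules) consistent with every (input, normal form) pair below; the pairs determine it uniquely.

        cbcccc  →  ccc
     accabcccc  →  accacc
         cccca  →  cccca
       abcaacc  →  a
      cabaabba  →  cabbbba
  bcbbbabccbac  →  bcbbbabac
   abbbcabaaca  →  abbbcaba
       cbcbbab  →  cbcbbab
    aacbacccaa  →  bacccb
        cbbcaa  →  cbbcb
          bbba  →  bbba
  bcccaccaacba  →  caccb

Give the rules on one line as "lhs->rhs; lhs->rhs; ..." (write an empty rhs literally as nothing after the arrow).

aa->b; aac->; bcc->; cba->cb

  | cbcccc => ccc
  | accabcccc => accacc
  | cccca
  | abcaacc => abcc => a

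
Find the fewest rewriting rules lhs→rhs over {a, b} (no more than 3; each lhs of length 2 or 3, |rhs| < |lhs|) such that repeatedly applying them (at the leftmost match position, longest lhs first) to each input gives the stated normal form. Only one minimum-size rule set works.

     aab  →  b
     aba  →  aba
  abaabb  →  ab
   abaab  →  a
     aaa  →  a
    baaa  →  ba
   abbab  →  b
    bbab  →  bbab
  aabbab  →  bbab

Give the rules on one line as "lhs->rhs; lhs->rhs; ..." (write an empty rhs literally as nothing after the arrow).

aa->; abb->a

  | aab => b
  | aba
  | abaabb => abbb => ab
  | abaab => abb => a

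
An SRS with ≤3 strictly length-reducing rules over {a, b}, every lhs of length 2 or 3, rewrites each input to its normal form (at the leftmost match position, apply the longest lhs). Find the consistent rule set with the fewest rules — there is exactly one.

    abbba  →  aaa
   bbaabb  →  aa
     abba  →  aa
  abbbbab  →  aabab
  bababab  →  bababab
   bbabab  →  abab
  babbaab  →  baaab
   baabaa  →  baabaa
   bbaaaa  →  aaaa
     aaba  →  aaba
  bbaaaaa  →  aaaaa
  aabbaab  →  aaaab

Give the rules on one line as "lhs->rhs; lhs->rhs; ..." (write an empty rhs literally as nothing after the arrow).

  | abbba => aaa
  | bbaabb => aabb => aa
  | abba => aa
  | abbbbab => aabab

bb->; bbb->a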